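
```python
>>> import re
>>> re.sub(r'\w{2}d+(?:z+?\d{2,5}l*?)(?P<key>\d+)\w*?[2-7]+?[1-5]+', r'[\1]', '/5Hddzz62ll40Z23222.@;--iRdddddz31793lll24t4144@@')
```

Pattern: exactly 2 of a word character, then one or more of the literal 'd'; then one or more of a literal 'z' (lazy), then 2 to 5 of a digit, then zero or more of the literal 'l' (lazy) (non-capturing group); then one or more of a digit (captured as 'key'); then zero or more of a word character (lazy), then one or more of a character in [2-7] (lazy); then one or more of a character in [1-5].
Matches: at [1:19] → '5Hddzz62ll40Z23222'; at [24:47] → 'iRdddddz31793lll24t4144'.
Each match is replaced using the text its own group 1 captured.

'/[40].@;--[24]@@'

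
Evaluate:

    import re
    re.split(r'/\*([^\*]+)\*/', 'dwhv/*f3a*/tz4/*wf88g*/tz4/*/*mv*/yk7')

Matches to split on: at [4:11] → '/*f3a*/'; at [14:23] → '/*wf88g*/'; at [28:34] → '/*mv*/'.
`re.split` interleaves the captured-group text with the surrounding fragments.

['dwhv', 'f3a', 'tz4', 'wf88g', 'tz4/*', 'mv', 'yk7']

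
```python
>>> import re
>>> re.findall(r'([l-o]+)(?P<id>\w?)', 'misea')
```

The pattern matches one or more of a character in [l-o] (captured); then optionally a word character (captured as 'id').
Walking the string: at [0:2] match 'mi', groups = ('m', 'i').
`findall` packs the 2 group values into a tuple for every match.

[('m', 'i')]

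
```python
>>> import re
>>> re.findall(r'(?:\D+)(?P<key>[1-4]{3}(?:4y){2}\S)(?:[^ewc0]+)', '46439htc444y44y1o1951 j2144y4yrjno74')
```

This matches one or more of a non-digit (non-capturing group); then exactly 3 of a character in [1-4], then the literal '4y' repeated 2 times, then a non-whitespace character (captured as 'key'); then one or more of any character except [ewc0] (non-capturing group).
Matches: at [21:36] match ' j2144y4yrjno74', group 1 = '2144y4yr'.
Because there's exactly one group, `findall` drops the full match and keeps group 1 from the one hit.

['2144y4yr']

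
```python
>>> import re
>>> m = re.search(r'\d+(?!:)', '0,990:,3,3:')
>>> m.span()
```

The negative lookaround is zero-width — it rules out positions where the adjacent text would match, without consuming anything.
The match spans [0:1] → '0'.

(0, 1)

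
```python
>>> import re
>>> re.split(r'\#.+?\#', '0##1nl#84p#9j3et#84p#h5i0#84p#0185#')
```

With the lazy modifier that quantifier settles for the fewest repetitions that let the rest of the pattern succeed (the atoms after it are unaffected and can still be greedy).
Splitting on the pattern gives 5 pieces.

['0', '84p', '84p', '84p', '']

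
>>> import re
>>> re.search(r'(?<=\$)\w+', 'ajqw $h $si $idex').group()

Because the assertion is zero-width, the text it checks is not consumed and won't appear in the result.
The match spans [6:7] → 'h'.

'h'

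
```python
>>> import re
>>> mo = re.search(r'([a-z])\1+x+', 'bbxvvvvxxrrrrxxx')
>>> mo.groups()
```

('b',)

The match spans [0:3] → 'bbx'.
Captured: group 1 = 'b'.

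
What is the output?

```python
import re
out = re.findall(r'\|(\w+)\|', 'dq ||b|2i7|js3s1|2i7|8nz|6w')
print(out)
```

`findall` collects group 1 from each match (3 total).

['b', 'js3s1', '8nz']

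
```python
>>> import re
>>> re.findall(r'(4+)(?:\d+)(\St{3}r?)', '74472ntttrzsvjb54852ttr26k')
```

[('44', 'ntttr')]

Pattern: one or more of a literal '4' (captured); then one or more of a digit (non-capturing group); then a non-whitespace character, then exactly 3 of the literal 't', then optionally the literal 'r' (captured).
Multiple groups make `findall` return tuples — one 2-tuple for the one match.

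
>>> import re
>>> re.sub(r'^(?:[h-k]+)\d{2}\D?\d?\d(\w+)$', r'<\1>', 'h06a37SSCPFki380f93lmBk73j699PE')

The pattern matches anchored at the start of the string; then one or more of a character in [h-k] (non-capturing group); then exactly 2 of a digit, then optionally a non-digit, then optionally a digit; then a digit; then one or more of a word character (captured); then anchored at the end.
Matches: at [0:31] → 'h06a37SSCPFki380f93lmBk73j699PE'.
Each match is replaced using the text its own group 1 captured.

'<SSCPFki380f93lmBk73j699PE>'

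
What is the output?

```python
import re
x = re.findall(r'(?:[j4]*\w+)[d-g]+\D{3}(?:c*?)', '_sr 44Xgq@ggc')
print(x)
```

['44Xgq@g']

The pattern matches zero or more of one of [j4], then one or more of a word character (non-capturing group); then one or more of a character in [d-g], then exactly 3 of a non-digit; then zero or more of a literal 'c' (lazy) (non-capturing group).
Walking the string: at [4:11] → '44Xgq@g'.
`findall` yields the raw match text (1 of them) because the pattern has no groups.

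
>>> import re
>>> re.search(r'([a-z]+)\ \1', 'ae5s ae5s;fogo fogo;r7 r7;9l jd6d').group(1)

'fogo'

The match spans [10:19] → 'fogo fogo'.
Captured: group 1 = 'fogo'.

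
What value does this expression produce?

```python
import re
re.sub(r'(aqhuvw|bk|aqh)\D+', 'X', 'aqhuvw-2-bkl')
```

'X2-X'

Matches: at [0:7] → 'aqhuvw-'; at [9:12] → 'bkl'.
Each match is replaced by 'X'.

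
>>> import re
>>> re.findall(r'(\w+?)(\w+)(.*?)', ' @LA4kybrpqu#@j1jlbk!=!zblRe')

With the lazy modifier that quantifier settles for the fewest repetitions that let the rest of the pattern succeed (the atoms after it are unaffected and can still be greedy).
`findall` packs the 3 group values into a tuple for every match.

[('L', 'A4kybrpqu', ''), ('j', '1jlbk', ''), ('z', 'blRe', '')]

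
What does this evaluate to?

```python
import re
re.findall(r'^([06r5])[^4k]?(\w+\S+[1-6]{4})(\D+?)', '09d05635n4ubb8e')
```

[('0', 'd05635', 'n')]

Pattern: anchored at the start of the string; then one of [06r5] (captured); then optionally any character except [4k]; then one or more of a word character, then one or more of a non-whitespace character, then exactly 4 of a character in [1-6] (captured); then one or more of a non-digit (lazy) (captured).
Scanning left to right: at [0:9] match '09d05635n', groups = ('0', 'd05635', 'n').
With 3 capturing groups, `findall` returns a 3-tuple per match.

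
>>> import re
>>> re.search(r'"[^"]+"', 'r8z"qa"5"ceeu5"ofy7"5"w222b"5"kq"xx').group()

The match spans [3:7] → '"qa"'.

'"qa"'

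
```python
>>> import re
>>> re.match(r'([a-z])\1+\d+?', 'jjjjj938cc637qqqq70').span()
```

`re.match` only tries the pattern at the start of the string.
The match spans [0:6] → 'jjjjj9'.

(0, 6)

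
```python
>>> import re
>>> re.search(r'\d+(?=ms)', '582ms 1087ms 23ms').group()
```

'582'

The positive lookaround only admits positions where the adjacent text matches; those characters stay outside the span.
`re.search` scans for the first position where the pattern succeeds.
The match spans [0:3] → '582'.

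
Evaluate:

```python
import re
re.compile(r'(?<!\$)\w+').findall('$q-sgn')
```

['sgn']

The negative lookaround is zero-width — it rules out positions where the adjacent text would match, without consuming anything.
`findall` yields the raw match text (1 of them) because the pattern has no groups.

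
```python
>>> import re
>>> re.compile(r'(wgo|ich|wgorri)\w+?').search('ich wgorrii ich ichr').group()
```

Alternation tries branches left to right and keeps the first one that lets the overall match succeed at that position.
The match spans [4:8] → 'wgor'.

'wgor'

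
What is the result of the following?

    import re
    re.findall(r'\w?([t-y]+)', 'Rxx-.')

['xx']

The pattern matches optionally a word character; then one or more of a character in [t-y] (captured).
Matches: at [0:3] match 'Rxx', group 1 = 'xx'.
With a single group, `findall` returns only what that group captured — 1 item.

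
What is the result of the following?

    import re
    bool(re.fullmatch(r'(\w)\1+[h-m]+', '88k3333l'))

False

The backreference `\1` re-matches whatever the first group consumed, character for character.
`fullmatch` succeeds only if the pattern covers the string from start to end.
Here there's no way to consume every character, so the call returns None, and `bool(None)` is False.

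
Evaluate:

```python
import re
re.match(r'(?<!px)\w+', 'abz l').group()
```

'abz'

The negative lookaround is zero-width — it rules out positions where the adjacent text would match, without consuming anything.
With `match`, the pattern is implicitly anchored at the beginning.
The match spans [0:3] → 'abz'.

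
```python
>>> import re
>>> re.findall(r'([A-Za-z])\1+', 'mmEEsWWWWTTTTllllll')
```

A backreference is literal: `\1` must see the identical characters the first group matched.
Scanning left to right: at [0:2] match 'mm', group 1 = 'm'; at [2:4] match 'EE', group 1 = 'E'; at [5:9] match 'WWWW', group 1 = 'W'; at [9:13] match 'TTTT', group 1 = 'T'; at [13:19] match 'llllll', group 1 = 'l'.
With a single group, `findall` returns only what that group captured — 5 items.

['m', 'E', 'W', 'T', 'l']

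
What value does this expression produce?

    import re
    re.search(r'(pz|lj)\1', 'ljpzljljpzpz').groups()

('lj',)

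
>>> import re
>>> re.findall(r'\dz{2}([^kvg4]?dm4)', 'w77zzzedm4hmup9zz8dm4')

With a single group, `findall` returns only what that group captured — 1 item.

['8dm4']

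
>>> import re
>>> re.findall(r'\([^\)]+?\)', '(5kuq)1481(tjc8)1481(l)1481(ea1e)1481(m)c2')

['(5kuq)', '(tjc8)', '(l)', '(ea1e)', '(m)']

Walking the string: at [0:6] → '(5kuq)'; at [10:16] → '(tjc8)'; at [20:23] → '(l)'; at [27:33] → '(ea1e)'; at [37:40] → '(m)'.
`findall` yields the raw match text (5 of them) because the pattern has no groups.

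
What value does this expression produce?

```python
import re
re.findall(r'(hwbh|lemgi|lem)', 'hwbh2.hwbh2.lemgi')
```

['hwbh', 'hwbh', 'lemgi']

Branches in `(...|...)` are attempted left-to-right; the first branch that allows the whole pattern to succeed is taken.
Matches: at [0:4] match 'hwbh', group 1 = 'hwbh'; at [6:10] match 'hwbh', group 1 = 'hwbh'; at [12:17] match 'lemgi', group 1 = 'lemgi'.
With a single group, `findall` returns only what that group captured — 3 items.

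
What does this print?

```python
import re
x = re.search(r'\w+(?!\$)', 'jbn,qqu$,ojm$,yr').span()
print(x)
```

(0, 3)

Because the assertion is negative and zero-width, positions next to the forbidden text are skipped.
`re.search` scans for the first position where the pattern succeeds.
The match spans [0:3] → 'jbn'.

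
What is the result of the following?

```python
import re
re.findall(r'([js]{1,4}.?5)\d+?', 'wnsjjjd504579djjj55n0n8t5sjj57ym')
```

Pattern: 1 to 4 of one of [js], then optionally any character, then a literal '5' (captured); then one or more of a digit (lazy).
Matches: at [2:9] match 'sjjjd50', group 1 = 'sjjjd5'; at [14:19] match 'jjj55', group 1 = 'jjj5'; at [25:30] match 'sjj57', group 1 = 'sjj5'.
One capturing group, so `findall` returns just the captured substring from each match — 3 in all.

['sjjjd5', 'jjj5', 'sjj5']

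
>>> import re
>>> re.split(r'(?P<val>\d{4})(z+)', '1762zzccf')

This matches exactly 4 of a digit (captured as 'val'); then one or more of a literal 'z' (captured).
The group in the pattern means `split` returns the separators' captures alongside the pieces.

['', '1762', 'zz', 'ccf']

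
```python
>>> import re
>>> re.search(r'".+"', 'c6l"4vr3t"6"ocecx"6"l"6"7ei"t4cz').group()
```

'"4vr3t"6"ocecx"6"l"6"7ei"'

Unlike `match`, `search` isn't anchored — it looks for the pattern anywhere in the string.
The match spans [3:28] → '"4vr3t"6"ocecx"6"l"6"7ei"'.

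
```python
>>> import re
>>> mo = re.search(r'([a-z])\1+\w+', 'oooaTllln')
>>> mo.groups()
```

('o',)

The match spans [0:9] → 'oooaTllln'.
Captured: group 1 = 'o'.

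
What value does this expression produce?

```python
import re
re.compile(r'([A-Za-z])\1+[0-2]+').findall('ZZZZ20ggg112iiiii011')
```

['Z', 'g', 'i']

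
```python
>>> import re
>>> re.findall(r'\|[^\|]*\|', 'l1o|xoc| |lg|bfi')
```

['|xoc|', '|lg|']

Scanning left to right: at [3:8] → '|xoc|'; at [9:13] → '|lg|'.
No capturing groups, so `findall` returns the 2 full match strings.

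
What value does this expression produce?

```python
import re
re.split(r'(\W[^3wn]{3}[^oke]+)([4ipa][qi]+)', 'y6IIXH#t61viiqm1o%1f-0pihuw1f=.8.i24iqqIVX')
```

['y6IIXH', '#t61vi', 'iq', 'm1o', '%1f-0pihuw1f=.8.i24', 'iqq', 'IVX']

The pattern matches a non-word character, then exactly 3 of any character except [3wn], then one or more of any character except [oke] (captured); then one of [4ipa], then one or more of one of [qi] (captured).
The group in the pattern means `split` returns the separators' captures alongside the pieces.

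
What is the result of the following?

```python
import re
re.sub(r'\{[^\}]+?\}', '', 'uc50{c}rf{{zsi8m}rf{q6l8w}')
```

Every occurrence is swapped for ''.

'uc50rfrf'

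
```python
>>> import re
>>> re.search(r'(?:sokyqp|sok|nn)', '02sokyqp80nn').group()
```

`|` is ordered: at each position the engine commits to the first alternative that works.
The match spans [2:8] → 'sokyqp'.

'sokyqp'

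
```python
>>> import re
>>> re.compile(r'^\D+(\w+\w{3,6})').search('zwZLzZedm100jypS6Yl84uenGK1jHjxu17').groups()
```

The pattern matches anchored at the start of the string; then one or more of a non-digit; then one or more of a word character, then 3 to 6 of a word character (captured).
`re.search` scans for the first position where the pattern succeeds.
The match spans [0:34] → 'zwZLzZedm100jypS6Yl84uenGK1jHjxu17'.
Captured: group 1 = '100jypS6Yl84uenGK1jHjxu17'.

('100jypS6Yl84uenGK1jHjxu17',)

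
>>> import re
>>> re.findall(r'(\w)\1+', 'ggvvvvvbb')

['g', 'v', 'b']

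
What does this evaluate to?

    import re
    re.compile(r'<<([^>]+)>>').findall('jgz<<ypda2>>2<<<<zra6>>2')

Walking the string: at [3:12] match '<<ypda2>>', group 1 = 'ypda2'; at [13:23] match '<<<<zra6>>', group 1 = '<<zra6'.
`findall` collects group 1 from each match (2 total).

['ypda2', '<<zra6']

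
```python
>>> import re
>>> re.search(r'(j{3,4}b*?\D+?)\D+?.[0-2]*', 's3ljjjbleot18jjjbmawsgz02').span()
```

Pattern: 3 to 4 of a literal 'j', then zero or more of the literal 'b' (lazy), then one or more of a non-digit (lazy) (captured); then one or more of a non-digit (lazy); then any character, then zero or more of a character in [0-2].
`re.search` tries every starting position until one works.
The match spans [3:9] → 'jjjble'.
Captured: group 1 = 'jjjb'.

(3, 9)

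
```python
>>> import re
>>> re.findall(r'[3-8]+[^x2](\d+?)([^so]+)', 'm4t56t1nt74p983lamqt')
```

[('5', '6t1nt74p983lamqt')]

Pattern: one or more of a character in [3-8], then any character except [x2]; then one or more of a digit (lazy) (captured); then one or more of any character except [so] (captured).
Lazy quantifiers expand one character at a time until the remainder of the pattern can match.
Scanning left to right: at [1:20] match '4t56t1nt74p983lamqt', groups = ('5', '6t1nt74p983lamqt').
`findall` packs the 2 group values into a tuple for every match.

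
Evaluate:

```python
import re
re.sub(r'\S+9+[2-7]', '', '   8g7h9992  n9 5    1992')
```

'     n9 5    '

The pattern matches one or more of a non-whitespace character, then one or more of the literal '9'; then a character in [2-7].
Every occurrence is swapped for ''.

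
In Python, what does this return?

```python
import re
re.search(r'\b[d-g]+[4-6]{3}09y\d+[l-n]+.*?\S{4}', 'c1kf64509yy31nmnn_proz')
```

None

Pattern: a word boundary (`\b`, zero-width); then one or more of a character in [d-g]; then exactly 3 of a character in [4-6], then the literal '09y', then one or more of a digit; then one or more of a character in [l-n], then zero or more of any character (lazy), then exactly 4 of a non-whitespace character.
Unlike `match`, `search` isn't anchored — it looks for the pattern anywhere in the string.
Here nothing in the string fits, so the call returns None.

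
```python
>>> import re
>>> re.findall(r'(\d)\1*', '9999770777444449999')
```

['9', '7', '0', '7', '4', '9']

After group 1 captures some text, `\1` only succeeds where that same text appears again.
Scanning left to right: at [0:4] match '9999', group 1 = '9'; at [4:6] match '77', group 1 = '7'; at [6:7] match '0', group 1 = '0'; at [7:10] match '777', group 1 = '7'; at [10:15] match '44444', group 1 = '4'; ….
`findall` collects group 1 from each match (6 total).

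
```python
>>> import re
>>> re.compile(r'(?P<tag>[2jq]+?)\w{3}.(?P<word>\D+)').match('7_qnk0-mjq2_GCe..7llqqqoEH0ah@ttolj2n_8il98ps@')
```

None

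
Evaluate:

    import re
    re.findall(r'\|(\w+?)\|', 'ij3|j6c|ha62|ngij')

['j6c']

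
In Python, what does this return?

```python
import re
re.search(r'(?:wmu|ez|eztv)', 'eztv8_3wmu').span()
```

`|` is ordered: at each position the engine commits to the first alternative that works.
`re.search` tries every starting position until one works.
The match spans [0:2] → 'ez'.

(0, 2)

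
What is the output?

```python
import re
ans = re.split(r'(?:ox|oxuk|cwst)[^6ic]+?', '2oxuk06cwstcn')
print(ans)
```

['2', 'k06cwstcn']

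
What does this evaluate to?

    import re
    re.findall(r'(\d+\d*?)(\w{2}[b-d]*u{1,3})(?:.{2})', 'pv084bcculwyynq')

[('084', 'bccu')]

This matches one or more of a digit, then zero or more of a digit (lazy) (captured); then exactly 2 of a word character, then zero or more of a character in [b-d], then 1 to 3 of the literal 'u' (captured); then exactly 2 of any character (non-capturing group).
Matches: at [2:11] match '084bcculw', groups = ('084', 'bccu').
Multiple groups make `findall` return tuples — one 2-tuple for the one match.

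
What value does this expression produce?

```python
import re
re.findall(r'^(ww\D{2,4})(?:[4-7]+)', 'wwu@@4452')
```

['wwu@@']

The pattern matches anchored at the start of the string; then the literal 'ww', then 2 to 4 of a non-digit (captured); then one or more of a character in [4-7] (non-capturing group).
Walking the string: at [0:8] match 'wwu@@445', group 1 = 'wwu@@'.
`findall` collects group 1 from the one match (1 total).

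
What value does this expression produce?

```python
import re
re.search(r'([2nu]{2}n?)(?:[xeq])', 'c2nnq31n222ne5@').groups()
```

('2nn',)

The pattern matches exactly 2 of one of [2nu], then optionally the literal 'n' (captured); then one of [xeq] (non-capturing group).
Unlike `match`, `search` isn't anchored — it looks for the pattern anywhere in the string.
The match spans [1:5] → '2nnq'.
Captured: group 1 = '2nn'.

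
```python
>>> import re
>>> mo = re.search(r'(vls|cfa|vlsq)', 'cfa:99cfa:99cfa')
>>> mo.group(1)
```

'cfa'

The match spans [0:3] → 'cfa'.
Captured: group 1 = 'cfa'.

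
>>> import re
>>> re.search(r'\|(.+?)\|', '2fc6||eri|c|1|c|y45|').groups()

('|eri',)

A `+?`/`*?`/`{m,n}?` starts at its minimum and grows only as far as needed for what follows to match.
Unlike `match`, `search` isn't anchored — it looks for the pattern anywhere in the string.
The match spans [4:10] → '||eri|'.
Captured: group 1 = '|eri'.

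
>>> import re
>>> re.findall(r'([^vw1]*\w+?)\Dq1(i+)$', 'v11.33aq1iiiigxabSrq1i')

[('.33aq1iiiigxabS', 'i')]

This matches zero or more of any character except [vw1], then one or more of a word character (lazy) (captured); then a non-digit, then the literal 'q1'; then one or more of a literal 'i' (captured); then anchored at the end.
Walking the string: at [3:22] match '.33aq1iiiigxabSrq1i', groups = ('.33aq1iiiigxabS', 'i').
`findall` packs the 2 group values into a tuple for every match.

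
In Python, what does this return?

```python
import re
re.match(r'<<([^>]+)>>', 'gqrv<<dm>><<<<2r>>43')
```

`match` is anchored at position 0; if the pattern doesn't fit there, it returns None.
Here the string doesn't start with a match, so the call returns None.

None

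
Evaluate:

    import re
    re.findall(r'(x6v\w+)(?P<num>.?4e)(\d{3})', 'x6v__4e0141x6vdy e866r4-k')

The pattern matches the literal 'x6v', then one or more of a word character (captured); then optionally any character, then the literal '4e' (captured as 'num'); then exactly 3 of a digit (captured).
Scanning left to right: at [0:10] match 'x6v__4e014', groups = ('x6v__', '4e', '014').
`findall` packs the 3 group values into a tuple for every match.

[('x6v__', '4e', '014')]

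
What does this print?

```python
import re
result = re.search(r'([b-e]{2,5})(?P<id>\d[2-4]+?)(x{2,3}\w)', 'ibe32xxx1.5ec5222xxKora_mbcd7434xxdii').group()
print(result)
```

This matches 2 to 5 of a character in [b-e] (captured); then a digit, then one or more of a character in [2-4] (lazy) (captured as 'id'); then 2 to 3 of the literal 'x', then a word character (captured).
The match spans [1:9] → 'be32xxx1'.

be32xxx1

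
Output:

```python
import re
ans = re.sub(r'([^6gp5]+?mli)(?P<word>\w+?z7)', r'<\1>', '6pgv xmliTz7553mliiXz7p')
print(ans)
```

6pg<v xmli>55<3mli>p

With the lazy modifier that quantifier settles for the fewest repetitions that let the rest of the pattern succeed (the atoms after it are unaffected and can still be greedy).
`\1` in the replacement pulls in group 1's text for each match.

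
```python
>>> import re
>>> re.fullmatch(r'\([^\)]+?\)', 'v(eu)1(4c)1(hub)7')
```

None

`re.fullmatch` requires the pattern to consume the entire string.
Here the string isn't matched end-to-end, so the call returns None.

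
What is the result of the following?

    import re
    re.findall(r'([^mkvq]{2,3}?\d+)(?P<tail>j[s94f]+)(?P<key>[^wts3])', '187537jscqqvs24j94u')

3 groups means each result is a tuple of 3 captured strings — 2 here.

[('187537', 'js', 'c'), ('s24', 'j94', 'u')]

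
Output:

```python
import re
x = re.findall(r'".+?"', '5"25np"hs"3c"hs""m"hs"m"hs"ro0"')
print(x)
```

A `+?`/`*?`/`{m,n}?` starts at its minimum and grows only as far as needed for what follows to match.
Since nothing is captured, `findall` lists the 5 matched substrings directly.

['"25np"', '"3c"', '""m"', '"m"', '"ro0"']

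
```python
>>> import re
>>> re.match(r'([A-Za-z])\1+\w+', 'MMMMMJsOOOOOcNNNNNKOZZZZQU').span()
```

(0, 26)

`\1` has to match the exact text group 1 already captured.
`match` is anchored at position 0; if the pattern doesn't fit there, it returns None.
The match spans [0:26] → 'MMMMMJsOOOOOcNNNNNKOZZZZQU'.
Captured: group 1 = 'M'.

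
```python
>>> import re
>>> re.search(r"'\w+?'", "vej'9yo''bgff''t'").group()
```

"'9yo'"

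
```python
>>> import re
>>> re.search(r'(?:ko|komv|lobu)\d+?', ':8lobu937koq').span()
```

The match spans [2:7] → 'lobu9'.

(2, 7)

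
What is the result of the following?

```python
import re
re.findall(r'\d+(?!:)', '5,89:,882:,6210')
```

['5', '8', '88', '6210']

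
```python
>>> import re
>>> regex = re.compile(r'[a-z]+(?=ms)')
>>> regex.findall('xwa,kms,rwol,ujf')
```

['k']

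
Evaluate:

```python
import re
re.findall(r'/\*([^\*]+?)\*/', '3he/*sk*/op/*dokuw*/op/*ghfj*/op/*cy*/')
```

['sk', 'dokuw', 'ghfj', 'cy']

`findall` collects group 1 from each match (4 total).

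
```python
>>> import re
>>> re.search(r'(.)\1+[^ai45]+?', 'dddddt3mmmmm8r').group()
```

After group 1 captures some text, `\1` only succeeds where that same text appears again.
Unlike `match`, `search` isn't anchored — it looks for the pattern anywhere in the string.
The match spans [0:6] → 'dddddt'.
Captured: group 1 = 'd'.

'dddddt'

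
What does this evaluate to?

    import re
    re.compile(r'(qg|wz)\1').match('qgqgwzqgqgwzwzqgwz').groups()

A backreference is literal: `\1` must see the identical characters the first group matched.
`re.match` only tries the pattern at the start of the string.
The match spans [0:4] → 'qgqg'.
Captured: group 1 = 'qg'.

('qg',)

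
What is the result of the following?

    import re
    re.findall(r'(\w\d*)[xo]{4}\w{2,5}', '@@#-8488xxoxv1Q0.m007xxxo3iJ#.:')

['8488', 'm007']

Pattern: a word character, then zero or more of a digit (captured); then exactly 4 of one of [xo], then 2 to 5 of a word character.
With a single group, `findall` returns only what that group captured — 2 items.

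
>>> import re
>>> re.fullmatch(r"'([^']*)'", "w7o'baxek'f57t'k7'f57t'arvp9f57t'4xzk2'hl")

None

`re.fullmatch` requires the pattern to consume the entire string.
Here there's no way to consume every character, so the call returns None.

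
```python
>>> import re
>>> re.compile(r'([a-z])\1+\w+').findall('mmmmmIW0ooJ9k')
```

['m']

The backreference `\1` re-matches whatever the first group consumed, character for character.
One capturing group, so `findall` returns just the captured substring from the one match — 1 in all.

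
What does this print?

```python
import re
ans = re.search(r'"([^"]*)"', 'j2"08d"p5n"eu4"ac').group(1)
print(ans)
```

The match spans [2:7] → '"08d"'.
Captured: group 1 = '08d'.

08d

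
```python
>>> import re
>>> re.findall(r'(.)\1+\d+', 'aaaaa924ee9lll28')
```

`\1` has to match the exact text group 1 already captured.
With a single group, `findall` returns only what that group captured — 3 items.

['a', 'e', 'l']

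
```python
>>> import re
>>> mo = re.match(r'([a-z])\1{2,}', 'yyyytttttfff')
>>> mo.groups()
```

`\1` is not a pattern — it's the concrete string captured by group 1, re-applied verbatim.
`re.match` only tries the pattern at the start of the string.
The match spans [0:4] → 'yyyy'.
Captured: group 1 = 'y'.

('y',)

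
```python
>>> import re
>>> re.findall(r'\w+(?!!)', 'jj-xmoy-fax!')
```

['jj', 'xmoy', 'fa']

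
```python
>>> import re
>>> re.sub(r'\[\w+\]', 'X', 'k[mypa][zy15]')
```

'kXX'

`sub` substitutes 'X' at each match site.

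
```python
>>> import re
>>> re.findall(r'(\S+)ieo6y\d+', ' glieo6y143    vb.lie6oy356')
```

['gl']

One capturing group, so `findall` returns just the captured substring from the one match — 1 in all.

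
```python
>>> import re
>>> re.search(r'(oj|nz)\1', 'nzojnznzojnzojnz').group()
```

'nznz'

`\1` is not a pattern — it's the concrete string captured by group 1, re-applied verbatim.
`search` walks the string left to right and returns the first match it finds.
The match spans [4:8] → 'nznz'.
Captured: group 1 = 'nz'.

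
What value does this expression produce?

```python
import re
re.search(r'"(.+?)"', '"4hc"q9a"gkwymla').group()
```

'"4hc"'

With the lazy modifier that quantifier settles for the fewest repetitions that let the rest of the pattern succeed (the atoms after it are unaffected and can still be greedy).
`re.search` tries every starting position until one works.
The match spans [0:5] → '"4hc"'.
Captured: group 1 = '4hc'.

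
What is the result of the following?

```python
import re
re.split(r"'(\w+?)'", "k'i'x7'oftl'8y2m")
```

Matches to split on: at [1:4] → "'i'"; at [6:12] → "'oftl'".
With a capturing group present, the delimiter's captured portion is kept in the result list.

['k', 'i', 'x7', 'oftl', '8y2m']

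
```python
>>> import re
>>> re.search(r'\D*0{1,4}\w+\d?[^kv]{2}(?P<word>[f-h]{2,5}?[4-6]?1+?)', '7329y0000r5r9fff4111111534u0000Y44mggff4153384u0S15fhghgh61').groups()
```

('gh61',)

The match spans [4:59] → 'y0000r5r9fff4111111534u0000Y44mggff4153384u0S15fhghgh61'.
Captured: group 1 = 'gh61'.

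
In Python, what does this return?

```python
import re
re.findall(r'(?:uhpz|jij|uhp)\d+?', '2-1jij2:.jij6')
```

['jij2', 'jij6']

With no groups in the pattern, `findall` gives back each whole match — 2 here.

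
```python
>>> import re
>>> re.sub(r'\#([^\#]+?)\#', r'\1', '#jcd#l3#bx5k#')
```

'jcdl3bx5k'

`\1` in the replacement pulls in group 1's text for each match.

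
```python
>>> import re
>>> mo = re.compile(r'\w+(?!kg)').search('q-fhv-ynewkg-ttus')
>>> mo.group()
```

'q'

Because the assertion is negative and zero-width, positions next to the forbidden text are skipped.
`re.search` scans for the first position where the pattern succeeds.
The match spans [0:1] → 'q'.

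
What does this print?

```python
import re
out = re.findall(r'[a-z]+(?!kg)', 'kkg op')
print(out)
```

['kkg', 'op']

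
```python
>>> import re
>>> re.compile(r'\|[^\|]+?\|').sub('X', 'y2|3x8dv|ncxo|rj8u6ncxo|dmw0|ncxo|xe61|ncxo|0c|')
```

'y2XncxoXdmw0Xxe61X0c|'

Every occurrence is swapped for 'X'.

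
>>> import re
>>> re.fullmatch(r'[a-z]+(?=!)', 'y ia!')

None

The positive lookaround only admits positions where the adjacent text matches; those characters stay outside the span.
`re.fullmatch` is like wrapping the pattern in `^…$` (in single-line mode).
Here there's no way to consume every character, so the call returns None.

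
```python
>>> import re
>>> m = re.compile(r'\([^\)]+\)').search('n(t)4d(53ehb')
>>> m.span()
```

`re.search` tries every starting position until one works.
The match spans [1:4] → '(t)'.

(1, 4)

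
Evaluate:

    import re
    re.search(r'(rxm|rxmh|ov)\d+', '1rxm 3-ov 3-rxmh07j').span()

`search` walks the string left to right and returns the first match it finds.
The match spans [12:18] → 'rxmh07'.
Captured: group 1 = 'rxmh'.

(12, 18)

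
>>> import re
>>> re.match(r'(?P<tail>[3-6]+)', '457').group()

`match` is anchored at position 0; if the pattern doesn't fit there, it returns None.
The match spans [0:2] → '45'.

'45'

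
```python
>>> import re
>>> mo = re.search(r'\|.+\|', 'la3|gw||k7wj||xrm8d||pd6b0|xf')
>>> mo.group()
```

'|gw||k7wj||xrm8d||pd6b0|'

`re.search` tries every starting position until one works.
The match spans [3:27] → '|gw||k7wj||xrm8d||pd6b0|'.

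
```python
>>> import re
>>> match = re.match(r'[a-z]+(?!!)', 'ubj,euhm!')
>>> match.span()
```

`re.match` only tries the pattern at the start of the string.
The match spans [0:3] → 'ubj'.

(0, 3)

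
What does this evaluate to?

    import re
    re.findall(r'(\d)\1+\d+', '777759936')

A backreference is literal: `\1` must see the identical characters the first group matched.
One capturing group, so `findall` returns just the captured substring from the one match — 1 in all.

['7']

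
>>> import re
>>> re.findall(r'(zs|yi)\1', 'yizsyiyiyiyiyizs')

['yi', 'yi']

`\1` has to match the exact text group 1 already captured.
With a single group, `findall` returns only what that group captured — 2 items.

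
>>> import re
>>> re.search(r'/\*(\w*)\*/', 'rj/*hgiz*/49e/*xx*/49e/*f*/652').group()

'/*hgiz*/'

The match spans [2:10] → '/*hgiz*/'.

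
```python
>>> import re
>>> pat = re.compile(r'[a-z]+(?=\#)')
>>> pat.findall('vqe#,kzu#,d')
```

The lookaround is zero-width — it requires the adjacent text to match without consuming it, so the asserted text isn't part of the match.
Walking the string: at [0:3] → 'vqe'; at [5:8] → 'kzu'.
`findall` yields the raw match text (2 of them) because the pattern has no groups.

['vqe', 'kzu']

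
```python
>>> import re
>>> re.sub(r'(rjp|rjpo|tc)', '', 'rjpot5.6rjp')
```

'ot5.6'

Branches in `(...|...)` are attempted left-to-right; the first branch that allows the whole pattern to succeed is taken.
Matches: at [0:3] → 'rjp'; at [8:11] → 'rjp'.
Every occurrence is swapped for ''.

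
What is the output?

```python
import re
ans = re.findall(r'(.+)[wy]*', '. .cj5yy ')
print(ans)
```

['. .cj5yy ']

The pattern matches one or more of any character (captured); then zero or more of one of [wy].
Matches: at [0:9] match '. .cj5yy ', group 1 = '. .cj5yy '.
`findall` collects group 1 from the one match (1 total).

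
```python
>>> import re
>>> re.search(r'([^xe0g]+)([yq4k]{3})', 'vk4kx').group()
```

'vk4k'

The pattern matches one or more of any character except [xe0g] (captured); then exactly 3 of one of [yq4k] (captured).
The match spans [0:4] → 'vk4k'.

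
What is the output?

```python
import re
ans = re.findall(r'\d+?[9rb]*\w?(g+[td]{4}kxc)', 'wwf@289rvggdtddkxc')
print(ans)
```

Pattern: one or more of a digit (lazy), then zero or more of one of [9rb], then optionally a word character; then one or more of the literal 'g', then exactly 4 of one of [td], then the literal 'kxc' (captured).
Walking the string: at [4:18] match '289rvggdtddkxc', group 1 = 'ggdtddkxc'.
One capturing group, so `findall` returns just the captured substring from the one match — 1 in all.

['ggdtddkxc']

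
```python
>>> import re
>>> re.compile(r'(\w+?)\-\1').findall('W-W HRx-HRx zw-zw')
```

['W', 'HRx', 'zw']

After group 1 captures some text, `\1` only succeeds where that same text appears again.
Walking the string: at [0:3] match 'W-W', group 1 = 'W'; at [4:11] match 'HRx-HRx', group 1 = 'HRx'; at [12:17] match 'zw-zw', group 1 = 'zw'.
With a single group, `findall` returns only what that group captured — 3 items.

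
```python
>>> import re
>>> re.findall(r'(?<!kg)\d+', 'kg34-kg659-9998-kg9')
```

['4', '59', '9998']

The negative lookahead/lookbehind blocks any match where the forbidden context is present.
Matches: at [3:4] → '4'; at [8:10] → '59'; at [11:15] → '9998'.
Since nothing is captured, `findall` lists the 3 matched substrings directly.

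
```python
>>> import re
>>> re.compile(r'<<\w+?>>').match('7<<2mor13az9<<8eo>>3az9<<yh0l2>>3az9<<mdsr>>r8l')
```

`match` is anchored at position 0; if the pattern doesn't fit there, it returns None.
Here the pattern fails at index 0, so the call returns None.

None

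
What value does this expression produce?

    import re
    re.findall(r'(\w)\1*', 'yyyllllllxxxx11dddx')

['y', 'l', 'x', '1', 'd', 'x']

A backreference is literal: `\1` must see the identical characters the first group matched.
With a single group, `findall` returns only what that group captured — 6 items.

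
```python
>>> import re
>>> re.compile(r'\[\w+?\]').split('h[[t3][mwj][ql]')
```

`split` removes every match and returns the 4 fragments in between.

['h[', '', '', '']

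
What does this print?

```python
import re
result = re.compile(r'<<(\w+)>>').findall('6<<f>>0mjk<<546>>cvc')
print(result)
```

['f', '546']

One capturing group, so `findall` returns just the captured substring from each match — 2 in all.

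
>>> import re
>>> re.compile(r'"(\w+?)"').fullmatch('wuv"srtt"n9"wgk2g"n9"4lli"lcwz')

None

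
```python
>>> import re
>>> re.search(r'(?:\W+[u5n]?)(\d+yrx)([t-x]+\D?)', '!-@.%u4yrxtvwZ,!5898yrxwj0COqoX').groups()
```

The match spans [0:14] → '!-@.%u4yrxtvwZ'.
Captured: group 1 = '4yrx', group 2 = 'tvwZ'.

('4yrx', 'tvwZ')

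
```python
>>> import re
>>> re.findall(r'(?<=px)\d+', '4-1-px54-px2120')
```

['54', '2120']

The positive lookaround only admits positions where the adjacent text matches; those characters stay outside the span.
No capturing groups, so `findall` returns the 2 full match strings.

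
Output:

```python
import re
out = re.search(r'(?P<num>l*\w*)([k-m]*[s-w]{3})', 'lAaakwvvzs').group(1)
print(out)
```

lAaak

The match spans [0:8] → 'lAaakwvv'.
Captured: group 1 = 'lAaak', group 2 = 'wvv'.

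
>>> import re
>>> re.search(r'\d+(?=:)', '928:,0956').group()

'928'

Because the assertion is zero-width, the text it checks is not consumed and won't appear in the result.
The match spans [0:3] → '928'.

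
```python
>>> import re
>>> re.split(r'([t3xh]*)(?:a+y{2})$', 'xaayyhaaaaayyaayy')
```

['xaayyhaaaaayy', '', '']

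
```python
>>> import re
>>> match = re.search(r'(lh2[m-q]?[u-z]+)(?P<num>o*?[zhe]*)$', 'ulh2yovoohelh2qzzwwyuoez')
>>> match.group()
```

'lh2qzzwwyuoez'

The match spans [11:24] → 'lh2qzzwwyuoez'.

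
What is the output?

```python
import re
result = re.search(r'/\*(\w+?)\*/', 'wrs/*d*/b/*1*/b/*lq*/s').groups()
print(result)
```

`search` walks the string left to right and returns the first match it finds.
The match spans [3:8] → '/*d*/'.
Captured: group 1 = 'd'.

('d',)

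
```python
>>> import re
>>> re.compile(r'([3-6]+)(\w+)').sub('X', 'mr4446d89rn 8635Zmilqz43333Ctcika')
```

'mrX 8X'

Pattern: one or more of a character in [3-6] (captured); then one or more of a word character (captured).
Matches: at [2:11] → '4446d89rn'; at [13:33] → '635Zmilqz43333Ctcika'.
Each match is replaced by 'X'.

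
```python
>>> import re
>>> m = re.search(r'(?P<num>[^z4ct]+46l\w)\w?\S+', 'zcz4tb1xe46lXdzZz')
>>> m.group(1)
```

Pattern: one or more of any character except [z4ct], then the literal '46l', then a word character (captured as 'num'); then optionally a word character, then one or more of a non-whitespace character.
`search` walks the string left to right and returns the first match it finds.
The match spans [5:17] → 'b1xe46lXdzZz'.
Captured: group 1 = 'b1xe46lX'.

'b1xe46lX'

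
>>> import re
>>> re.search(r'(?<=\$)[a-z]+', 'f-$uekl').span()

(3, 7)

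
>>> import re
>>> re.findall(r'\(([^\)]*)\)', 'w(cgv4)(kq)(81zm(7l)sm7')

Walking the string: at [1:7] match '(cgv4)', group 1 = 'cgv4'; at [7:11] match '(kq)', group 1 = 'kq'; at [11:20] match '(81zm(7l)', group 1 = '81zm(7l'.
With a single group, `findall` returns only what that group captured — 3 items.

['cgv4', 'kq', '81zm(7l']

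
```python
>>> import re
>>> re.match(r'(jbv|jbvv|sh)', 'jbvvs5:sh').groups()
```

The match spans [0:3] → 'jbv'.
Captured: group 1 = 'jbv'.

('jbv',)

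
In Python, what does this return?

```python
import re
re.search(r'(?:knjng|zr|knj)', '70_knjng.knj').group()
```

Alternation isn't longest-match — the leftmost alternative that fits at this position is chosen.
The match spans [3:8] → 'knjng'.

'knjng'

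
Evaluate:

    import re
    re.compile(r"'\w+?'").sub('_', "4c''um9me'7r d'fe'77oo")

"4c'_7r d_77oo"

Each match is replaced by '_'.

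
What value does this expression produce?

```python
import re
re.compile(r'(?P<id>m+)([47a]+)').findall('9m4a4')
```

[('m', '4a4')]

Pattern: one or more of a literal 'm' (captured as 'id'); then one or more of one of [47a] (captured).
Walking the string: at [1:5] match 'm4a4', groups = ('m', '4a4').
With 2 capturing groups, `findall` returns a 2-tuple per match.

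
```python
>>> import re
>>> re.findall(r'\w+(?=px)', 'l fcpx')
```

['fc']

The `(?=…)`/`(?<=…)` assertion just peeks at neighbouring text; it doesn't advance the match position.
Matches: at [2:4] → 'fc'.
Since nothing is captured, `findall` lists the 1 matched substring directly.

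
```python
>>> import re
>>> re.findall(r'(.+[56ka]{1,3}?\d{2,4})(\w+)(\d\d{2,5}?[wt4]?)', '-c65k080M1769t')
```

[('-c65k080', 'M1', '769t')]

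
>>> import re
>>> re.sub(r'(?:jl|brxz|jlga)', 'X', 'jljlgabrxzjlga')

'XXgaXXga'

The regex engine tests alternatives in the order written; an earlier branch that matches wins even if a later one would match more.
Matches: at [0:2] → 'jl'; at [2:4] → 'jl'; at [6:10] → 'brxz'; at [10:12] → 'jl'.
Each match is replaced by 'X'.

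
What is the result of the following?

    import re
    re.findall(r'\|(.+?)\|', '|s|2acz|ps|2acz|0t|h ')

A non-greedy quantifier consumes as few characters as it can — just enough that the remainder of the pattern still matches from where it stops; whatever follows it matches normally.
Scanning left to right: at [0:3] match '|s|', group 1 = 's'; at [7:11] match '|ps|', group 1 = 'ps'; at [15:19] match '|0t|', group 1 = '0t'.
With a single group, `findall` returns only what that group captured — 3 items.

['s', 'ps', '0t']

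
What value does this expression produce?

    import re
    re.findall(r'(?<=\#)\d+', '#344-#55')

['344', '55']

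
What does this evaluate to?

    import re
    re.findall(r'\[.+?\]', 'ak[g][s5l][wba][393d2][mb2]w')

With no groups in the pattern, `findall` gives back each whole match — 5 here.

['[g]', '[s5l]', '[wba]', '[393d2]', '[mb2]']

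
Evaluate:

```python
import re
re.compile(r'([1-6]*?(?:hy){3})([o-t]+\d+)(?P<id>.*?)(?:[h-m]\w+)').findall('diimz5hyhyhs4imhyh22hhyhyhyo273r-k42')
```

[('hyhyhy', 'o273', 'r-')]

Multiple groups make `findall` return tuples — one 3-tuple for the one match.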